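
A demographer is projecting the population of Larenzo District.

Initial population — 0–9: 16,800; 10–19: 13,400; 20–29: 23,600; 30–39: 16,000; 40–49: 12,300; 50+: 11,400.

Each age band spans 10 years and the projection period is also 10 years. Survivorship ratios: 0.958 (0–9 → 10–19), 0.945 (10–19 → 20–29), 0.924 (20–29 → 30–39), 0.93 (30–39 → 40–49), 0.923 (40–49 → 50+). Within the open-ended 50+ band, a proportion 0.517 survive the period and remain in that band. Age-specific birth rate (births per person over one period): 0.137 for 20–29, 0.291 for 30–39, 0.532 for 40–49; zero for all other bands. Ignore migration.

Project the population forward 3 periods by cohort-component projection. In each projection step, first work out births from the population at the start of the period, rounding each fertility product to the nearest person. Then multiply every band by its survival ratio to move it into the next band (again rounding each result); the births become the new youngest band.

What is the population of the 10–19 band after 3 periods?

After projecting period 1:
Births: 23600 × 0.137 = 3233  |  16000 × 0.291 = 4656  |  12300 × 0.532 = 6544 — total 14433
10–19: 16800 × 0.958 = 16094
20–29: 13400 × 0.945 = 12663
30–39: 23600 × 0.924 = 21806
40–49: 16000 × 0.93 = 14880
50+: 12300 × 0.923 + 11400 × 0.517 = 11353 + 5894 = 17247
Population now: 0–9=14433, 10–19=16094, 20–29=12663, 30–39=21806, 40–49=14880, 50+=17247
After projecting period 2:
Births: 12663 × 0.137 = 1735  |  21806 × 0.291 = 6346  |  14880 × 0.532 = 7916 — total 15997
10–19: 14433 × 0.958 = 13827
20–29: 16094 × 0.945 = 15209
30–39: 12663 × 0.924 = 11701
40–49: 21806 × 0.93 = 20280
50+: 14880 × 0.923 + 17247 × 0.517 = 13734 + 8917 = 22651
Population now: 0–9=15997, 10–19=13827, 20–29=15209, 30–39=11701, 40–49=20280, 50+=22651
After projecting period 3:
Births: 15209 × 0.137 = 2084  |  11701 × 0.291 = 3405  |  20280 × 0.532 = 10789 — total 16278
10–19: 15997 × 0.958 = 15325
20–29: 13827 × 0.945 = 13067
30–39: 15209 × 0.924 = 14053
40–49: 11701 × 0.93 = 10882
50+: 20280 × 0.923 + 22651 × 0.517 = 18718 + 11711 = 30429
Population now: 0–9=16278, 10–19=15325, 20–29=13067, 30–39=14053, 40–49=10882, 50+=30429

15325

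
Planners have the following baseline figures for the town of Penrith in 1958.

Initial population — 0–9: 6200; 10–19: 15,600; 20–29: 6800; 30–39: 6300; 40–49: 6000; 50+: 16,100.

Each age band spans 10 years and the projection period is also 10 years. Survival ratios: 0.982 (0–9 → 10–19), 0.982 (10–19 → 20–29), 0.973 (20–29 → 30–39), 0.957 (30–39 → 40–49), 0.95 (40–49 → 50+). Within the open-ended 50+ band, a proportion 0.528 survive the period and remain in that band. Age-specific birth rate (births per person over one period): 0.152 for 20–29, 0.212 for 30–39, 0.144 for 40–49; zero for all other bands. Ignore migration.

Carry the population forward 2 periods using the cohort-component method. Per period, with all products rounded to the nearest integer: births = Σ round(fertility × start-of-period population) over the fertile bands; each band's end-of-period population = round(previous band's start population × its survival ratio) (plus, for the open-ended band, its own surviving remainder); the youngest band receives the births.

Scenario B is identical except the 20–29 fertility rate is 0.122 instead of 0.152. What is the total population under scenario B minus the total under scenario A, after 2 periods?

Period 1:
Births: 6800 * 0.152 = 1034 ; 6300 * 0.212 = 1336 ; 6000 * 0.144 = 864 ⇒ total 3234
10–19: 6200 * 0.982 = 6088
20–29: 15600 * 0.982 = 15319
30–39: 6800 * 0.973 = 6616
40–49: 6300 * 0.957 = 6029
50+: 6000 * 0.95 + 16100 * 0.528 = 5700 + 8501 = 14201
→ [3234, 6088, 15319, 6616, 6029, 14201]
Period 2:
Births: 15319 * 0.152 = 2328 ; 6616 * 0.212 = 1403 ; 6029 * 0.144 = 868 ⇒ total 4599
10–19: 3234 * 0.982 = 3176
20–29: 6088 * 0.982 = 5978
30–39: 15319 * 0.973 = 14905
40–49: 6616 * 0.957 = 6332
50+: 6029 * 0.95 + 14201 * 0.528 = 5728 + 7498 = 13226
→ [4599, 3176, 5978, 14905, 6332, 13226]
Scenario A total after 2 periods: 48216
Scenario B projection —
Period 1:
Births: 6800 * 0.122 = 830 ; 6300 * 0.212 = 1336 ; 6000 * 0.144 = 864 ⇒ total 3030
10–19: 6200 * 0.982 = 6088
20–29: 15600 * 0.982 = 15319
30–39: 6800 * 0.973 = 6616
40–49: 6300 * 0.957 = 6029
50+: 6000 * 0.95 + 16100 * 0.528 = 5700 + 8501 = 14201
→ [3030, 6088, 15319, 6616, 6029, 14201]
Period 2:
Births: 15319 * 0.122 = 1869 ; 6616 * 0.212 = 1403 ; 6029 * 0.144 = 868 ⇒ total 4140
10–19: 3030 * 0.982 = 2975
20–29: 6088 * 0.982 = 5978
30–39: 15319 * 0.973 = 14905
40–49: 6616 * 0.957 = 6332
50+: 6029 * 0.95 + 14201 * 0.528 = 5728 + 7498 = 13226
→ [4140, 2975, 5978, 14905, 6332, 13226]
Scenario B total after 2 periods: 47556
Difference B − A = 47556 − 48216 = -660

-660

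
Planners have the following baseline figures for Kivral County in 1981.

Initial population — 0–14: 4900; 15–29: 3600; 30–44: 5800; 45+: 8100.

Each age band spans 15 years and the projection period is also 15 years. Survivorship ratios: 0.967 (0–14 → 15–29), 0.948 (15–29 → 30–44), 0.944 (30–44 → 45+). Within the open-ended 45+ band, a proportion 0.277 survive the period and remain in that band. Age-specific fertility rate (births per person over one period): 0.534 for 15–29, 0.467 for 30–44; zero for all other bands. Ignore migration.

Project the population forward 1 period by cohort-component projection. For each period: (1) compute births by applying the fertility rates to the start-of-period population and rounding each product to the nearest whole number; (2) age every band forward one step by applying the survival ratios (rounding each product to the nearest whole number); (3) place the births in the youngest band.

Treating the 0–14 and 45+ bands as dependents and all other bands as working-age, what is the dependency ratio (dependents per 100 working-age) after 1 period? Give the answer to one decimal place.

151.5

Period 1.
Births: 3600 * 0.534 = 1922  |  5800 * 0.467 = 2709 ⇒ total 4631
15–29: 4900 * 0.967 = 4738
30–44: 3600 * 0.948 = 3413
45+: 5800 * 0.944 + 8100 * 0.277 = 5475 + 2244 = 7719
End of period: [4631, 4738, 3413, 7719]
Dependents (band 0–14 + band 45+) = 4631 + 7719 = 12350; working-age = 8151; ratio = 12350/8151 × 100 = 151.5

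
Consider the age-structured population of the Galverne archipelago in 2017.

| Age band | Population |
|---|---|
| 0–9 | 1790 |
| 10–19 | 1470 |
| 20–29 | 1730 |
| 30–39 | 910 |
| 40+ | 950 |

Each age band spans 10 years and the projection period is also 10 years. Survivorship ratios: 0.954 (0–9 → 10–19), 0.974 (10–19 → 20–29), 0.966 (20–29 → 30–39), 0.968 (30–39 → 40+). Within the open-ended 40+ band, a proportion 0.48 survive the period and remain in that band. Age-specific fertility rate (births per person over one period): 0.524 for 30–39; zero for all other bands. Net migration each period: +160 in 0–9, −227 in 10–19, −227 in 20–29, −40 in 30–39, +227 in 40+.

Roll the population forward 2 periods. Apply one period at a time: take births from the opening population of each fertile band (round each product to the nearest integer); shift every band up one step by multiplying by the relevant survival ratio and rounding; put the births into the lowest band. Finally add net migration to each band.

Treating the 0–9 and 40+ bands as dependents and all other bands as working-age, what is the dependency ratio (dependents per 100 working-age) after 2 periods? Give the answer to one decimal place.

131.3

Numbering the bands 1..5 from youngest to oldest:
Period 1:
Births: 910 × 0.524 = 477
Band 2: 1790 × 0.954 = 1708
Band 3: 1470 × 0.974 = 1432
Band 4: 1730 × 0.966 = 1671
Band 5: 910 × 0.968 + 950 × 0.48 = 881 + 456 = 1337
Net migration: Band 1 + 160 → 637; Band 2 − 227 → 1481; Band 3 − 227 → 1205; Band 4 − 40 → 1631; Band 5 + 227 → 1564
Giving 637 / 1481 / 1205 / 1631 / 1564.
Period 2:
Births: 1631 × 0.524 = 855
Band 2: 637 × 0.954 = 608
Band 3: 1481 × 0.974 = 1442
Band 4: 1205 × 0.966 = 1164
Band 5: 1631 × 0.968 + 1564 × 0.48 = 1579 + 751 = 2330
Net migration: Band 1 + 160 → 1015; Band 2 − 227 → 381; Band 3 − 227 → 1215; Band 4 − 40 → 1124; Band 5 + 227 → 2557
Giving 1015 / 381 / 1215 / 1124 / 2557.
Dependents (band 0–9 + band 40+) = 1015 + 2557 = 3572; working-age = 2720; ratio = 3572/2720 × 100 = 131.3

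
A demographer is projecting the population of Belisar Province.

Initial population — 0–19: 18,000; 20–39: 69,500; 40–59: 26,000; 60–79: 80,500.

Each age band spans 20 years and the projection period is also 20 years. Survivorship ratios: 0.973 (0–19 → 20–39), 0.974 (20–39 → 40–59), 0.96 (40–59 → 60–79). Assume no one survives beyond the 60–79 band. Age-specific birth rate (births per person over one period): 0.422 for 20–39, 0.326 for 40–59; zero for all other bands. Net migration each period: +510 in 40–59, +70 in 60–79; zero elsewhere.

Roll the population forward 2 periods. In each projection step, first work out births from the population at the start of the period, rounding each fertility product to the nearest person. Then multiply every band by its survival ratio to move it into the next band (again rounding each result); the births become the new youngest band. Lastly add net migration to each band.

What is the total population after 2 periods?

149523

Call the bands 1 to 4, youngest first.
Period 1:
Births: 69500 × 0.422 = 29329 ; 26000 × 0.326 = 8476 → 37805
Band 2: 18000 × 0.973 = 17514
Band 3: 69500 × 0.974 = 67693
Band 4: 26000 × 0.96 = 24960
Net migration: Band 3 + 510 → 68203; Band 4 + 70 → 25030
End of period: [37805, 17514, 68203, 25030]
Period 2:
Births: 17514 × 0.422 = 7391 ; 68203 × 0.326 = 22234 → 29625
Band 2: 37805 × 0.973 = 36784
Band 3: 17514 × 0.974 = 17059
Band 4: 68203 × 0.96 = 65475
Net migration: Band 3 + 510 → 17569; Band 4 + 70 → 65545
End of period: [29625, 36784, 17569, 65545]
Total after period 2: 29625 + 36784 + 17569 + 65545 = 149523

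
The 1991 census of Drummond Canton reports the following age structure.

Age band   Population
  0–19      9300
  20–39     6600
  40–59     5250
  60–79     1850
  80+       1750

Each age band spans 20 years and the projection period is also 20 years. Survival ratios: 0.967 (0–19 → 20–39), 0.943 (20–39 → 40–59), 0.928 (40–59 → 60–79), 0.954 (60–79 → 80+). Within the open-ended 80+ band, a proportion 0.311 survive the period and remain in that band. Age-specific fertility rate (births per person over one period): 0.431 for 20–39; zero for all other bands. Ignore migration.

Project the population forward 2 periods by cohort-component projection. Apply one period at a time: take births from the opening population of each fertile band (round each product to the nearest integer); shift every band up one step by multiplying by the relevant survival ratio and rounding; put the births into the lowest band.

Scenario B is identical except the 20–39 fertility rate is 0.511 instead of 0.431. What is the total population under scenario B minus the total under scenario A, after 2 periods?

1230

Let band 1 be 0–19 through band 5 = 80+.
Period 1:
Births: 6600 × 0.431 = 2845
Band 2: 9300 × 0.967 = 8993
Band 3: 6600 × 0.943 = 6224
Band 4: 5250 × 0.928 = 4872
Band 5: 1850 × 0.954 + 1750 × 0.311 = 1765 + 544 = 2309
→ [2845, 8993, 6224, 4872, 2309]
Period 2:
Births: 8993 × 0.431 = 3876
Band 2: 2845 × 0.967 = 2751
Band 3: 8993 × 0.943 = 8480
Band 4: 6224 × 0.928 = 5776
Band 5: 4872 × 0.954 + 2309 × 0.311 = 4648 + 718 = 5366
→ [3876, 2751, 8480, 5776, 5366]
Scenario A total after 2 periods: 26249
Scenario B projection —
Period 1:
Births: 6600 × 0.511 = 3373
Band 2: 9300 × 0.967 = 8993
Band 3: 6600 × 0.943 = 6224
Band 4: 5250 × 0.928 = 4872
Band 5: 1850 × 0.954 + 1750 × 0.311 = 1765 + 544 = 2309
→ [3373, 8993, 6224, 4872, 2309]
Period 2:
Births: 8993 × 0.511 = 4595
Band 2: 3373 × 0.967 = 3262
Band 3: 8993 × 0.943 = 8480
Band 4: 6224 × 0.928 = 5776
Band 5: 4872 × 0.954 + 2309 × 0.311 = 4648 + 718 = 5366
→ [4595, 3262, 8480, 5776, 5366]
Scenario B total after 2 periods: 27479
Difference B − A = 27479 − 26249 = 1230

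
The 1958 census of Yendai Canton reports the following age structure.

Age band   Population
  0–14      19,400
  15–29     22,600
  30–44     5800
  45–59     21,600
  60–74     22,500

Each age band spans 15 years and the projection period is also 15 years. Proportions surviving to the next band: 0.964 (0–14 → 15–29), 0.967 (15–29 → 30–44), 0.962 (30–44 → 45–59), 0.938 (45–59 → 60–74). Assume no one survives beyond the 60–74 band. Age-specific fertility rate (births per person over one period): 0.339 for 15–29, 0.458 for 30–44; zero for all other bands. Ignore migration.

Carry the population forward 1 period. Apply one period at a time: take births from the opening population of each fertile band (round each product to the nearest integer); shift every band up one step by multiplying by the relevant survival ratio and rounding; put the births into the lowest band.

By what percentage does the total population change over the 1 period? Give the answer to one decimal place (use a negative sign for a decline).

Numbering the groups 1..5 from youngest to oldest:
After projecting period 1:
Births: 22600 × 0.339 = 7661 ; 5800 × 0.458 = 2656 → 10317
Group 2: 19400 × 0.964 = 18702
Group 3: 22600 × 0.967 = 21854
Group 4: 5800 × 0.962 = 5580
Group 5: 21600 × 0.938 = 20261
Population now: 0–14=10317, 15–29=18702, 30–44=21854, 45–59=5580, 60–74=20261
Total: 91900 → 76714; change = -15186; percentage change = -16.5%

-16.5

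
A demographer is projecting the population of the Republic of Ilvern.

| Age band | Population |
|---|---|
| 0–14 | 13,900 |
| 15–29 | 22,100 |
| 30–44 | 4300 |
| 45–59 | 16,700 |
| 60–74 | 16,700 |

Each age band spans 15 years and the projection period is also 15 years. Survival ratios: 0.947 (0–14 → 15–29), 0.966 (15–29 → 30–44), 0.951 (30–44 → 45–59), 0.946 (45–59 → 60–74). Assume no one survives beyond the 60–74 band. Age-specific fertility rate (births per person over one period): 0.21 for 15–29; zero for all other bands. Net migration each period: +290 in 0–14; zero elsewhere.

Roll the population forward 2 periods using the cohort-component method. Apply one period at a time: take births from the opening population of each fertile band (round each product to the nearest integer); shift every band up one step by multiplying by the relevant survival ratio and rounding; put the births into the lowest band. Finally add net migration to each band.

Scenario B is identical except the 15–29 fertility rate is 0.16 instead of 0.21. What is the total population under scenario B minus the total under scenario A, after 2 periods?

Numbering the bands 1..5 from youngest to oldest:
— Period 1 —
Births: 22100 * 0.21 = 4641
Band 2: 13900 * 0.947 = 13163
Band 3: 22100 * 0.966 = 21349
Band 4: 4300 * 0.951 = 4089
Band 5: 16700 * 0.946 = 15798
Net migration: Band 1 + 290 → 4931
Giving 4931 / 13163 / 21349 / 4089 / 15798.
— Period 2 —
Births: 13163 * 0.21 = 2764
Band 2: 4931 * 0.947 = 4670
Band 3: 13163 * 0.966 = 12715
Band 4: 21349 * 0.951 = 20303
Band 5: 4089 * 0.946 = 3868
Net migration: Band 1 + 290 → 3054
Giving 3054 / 4670 / 12715 / 20303 / 3868.
Scenario A total after 2 periods: 44610
Scenario B projection —
— Period 1 —
Births: 22100 * 0.16 = 3536
Band 2: 13900 * 0.947 = 13163
Band 3: 22100 * 0.966 = 21349
Band 4: 4300 * 0.951 = 4089
Band 5: 16700 * 0.946 = 15798
Net migration: Band 1 + 290 → 3826
Giving 3826 / 13163 / 21349 / 4089 / 15798.
— Period 2 —
Births: 13163 * 0.16 = 2106
Band 2: 3826 * 0.947 = 3623
Band 3: 13163 * 0.966 = 12715
Band 4: 21349 * 0.951 = 20303
Band 5: 4089 * 0.946 = 3868
Net migration: Band 1 + 290 → 2396
Giving 2396 / 3623 / 12715 / 20303 / 3868.
Scenario B total after 2 periods: 42905
Difference B − A = 42905 − 44610 = -1705

-1705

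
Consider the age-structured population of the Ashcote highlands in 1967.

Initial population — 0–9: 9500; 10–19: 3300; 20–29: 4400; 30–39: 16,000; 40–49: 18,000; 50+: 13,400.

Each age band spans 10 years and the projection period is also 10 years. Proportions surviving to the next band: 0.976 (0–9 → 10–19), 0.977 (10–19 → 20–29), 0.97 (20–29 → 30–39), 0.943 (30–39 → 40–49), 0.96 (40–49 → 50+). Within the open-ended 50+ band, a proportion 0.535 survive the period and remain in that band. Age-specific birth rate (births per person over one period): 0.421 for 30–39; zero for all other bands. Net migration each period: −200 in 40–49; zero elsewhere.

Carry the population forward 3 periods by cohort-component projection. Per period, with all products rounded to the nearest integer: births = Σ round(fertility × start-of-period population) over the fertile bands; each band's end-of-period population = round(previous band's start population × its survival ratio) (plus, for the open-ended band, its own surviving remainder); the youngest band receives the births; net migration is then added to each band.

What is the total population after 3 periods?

Call the groups 1 to 6, youngest first.
[period 1]
Births: 16000 * 0.421 = 6736
Group 2: 9500 * 0.976 = 9272
Group 3: 3300 * 0.977 = 3224
Group 4: 4400 * 0.97 = 4268
Group 5: 16000 * 0.943 = 15088
Group 6: 18000 * 0.96 + 13400 * 0.535 = 17280 + 7169 = 24449
Net migration: Group 5 − 200 → 14888
Giving 6736 / 9272 / 3224 / 4268 / 14888 / 24449.
[period 2]
Births: 4268 * 0.421 = 1797
Group 2: 6736 * 0.976 = 6574
Group 3: 9272 * 0.977 = 9059
Group 4: 3224 * 0.97 = 3127
Group 5: 4268 * 0.943 = 4025
Group 6: 14888 * 0.96 + 24449 * 0.535 = 14292 + 13080 = 27372
Net migration: Group 5 − 200 → 3825
Giving 1797 / 6574 / 9059 / 3127 / 3825 / 27372.
[period 3]
Births: 3127 * 0.421 = 1316
Group 2: 1797 * 0.976 = 1754
Group 3: 6574 * 0.977 = 6423
Group 4: 9059 * 0.97 = 8787
Group 5: 3127 * 0.943 = 2949
Group 6: 3825 * 0.96 + 27372 * 0.535 = 3672 + 14644 = 18316
Net migration: Group 5 − 200 → 2749
Giving 1316 / 1754 / 6423 / 8787 / 2749 / 18316.
Total after period 3: 1316 + 1754 + 6423 + 8787 + 2749 + 18316 = 39345

39345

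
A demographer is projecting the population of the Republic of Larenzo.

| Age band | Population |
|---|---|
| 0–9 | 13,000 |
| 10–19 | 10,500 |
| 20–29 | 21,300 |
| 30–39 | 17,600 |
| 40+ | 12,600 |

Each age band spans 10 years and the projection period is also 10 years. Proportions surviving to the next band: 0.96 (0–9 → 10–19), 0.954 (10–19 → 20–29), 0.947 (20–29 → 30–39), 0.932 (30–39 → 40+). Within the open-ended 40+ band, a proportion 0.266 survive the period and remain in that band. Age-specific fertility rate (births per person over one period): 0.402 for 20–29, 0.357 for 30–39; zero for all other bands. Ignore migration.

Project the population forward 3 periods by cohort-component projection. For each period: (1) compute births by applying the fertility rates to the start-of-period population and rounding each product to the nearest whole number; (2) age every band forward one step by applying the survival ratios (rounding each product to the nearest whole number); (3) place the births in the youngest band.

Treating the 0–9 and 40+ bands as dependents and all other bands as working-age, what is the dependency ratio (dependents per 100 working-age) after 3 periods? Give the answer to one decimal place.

Call the bands 1 to 5, youngest first.
Period 1:
Births: 21300 * 0.402 = 8563 ; 17600 * 0.357 = 6283 — total 14846
Band 2: 13000 * 0.96 = 12480
Band 3: 10500 * 0.954 = 10017
Band 4: 21300 * 0.947 = 20171
Band 5: 17600 * 0.932 + 12600 * 0.266 = 16403 + 3352 = 19755
Population now: 0–9=14846, 10–19=12480, 20–29=10017, 30–39=20171, 40+=19755
Period 2:
Births: 10017 * 0.402 = 4027 ; 20171 * 0.357 = 7201 — total 11228
Band 2: 14846 * 0.96 = 14252
Band 3: 12480 * 0.954 = 11906
Band 4: 10017 * 0.947 = 9486
Band 5: 20171 * 0.932 + 19755 * 0.266 = 18799 + 5255 = 24054
Population now: 0–9=11228, 10–19=14252, 20–29=11906, 30–39=9486, 40+=24054
Period 3:
Births: 11906 * 0.402 = 4786 ; 9486 * 0.357 = 3387 — total 8173
Band 2: 11228 * 0.96 = 10779
Band 3: 14252 * 0.954 = 13596
Band 4: 11906 * 0.947 = 11275
Band 5: 9486 * 0.932 + 24054 * 0.266 = 8841 + 6398 = 15239
Population now: 0–9=8173, 10–19=10779, 20–29=13596, 30–39=11275, 40+=15239
Dependents (band 0–9 + band 40+) = 8173 + 15239 = 23412; working-age = 35650; ratio = 23412/35650 × 100 = 65.7

65.7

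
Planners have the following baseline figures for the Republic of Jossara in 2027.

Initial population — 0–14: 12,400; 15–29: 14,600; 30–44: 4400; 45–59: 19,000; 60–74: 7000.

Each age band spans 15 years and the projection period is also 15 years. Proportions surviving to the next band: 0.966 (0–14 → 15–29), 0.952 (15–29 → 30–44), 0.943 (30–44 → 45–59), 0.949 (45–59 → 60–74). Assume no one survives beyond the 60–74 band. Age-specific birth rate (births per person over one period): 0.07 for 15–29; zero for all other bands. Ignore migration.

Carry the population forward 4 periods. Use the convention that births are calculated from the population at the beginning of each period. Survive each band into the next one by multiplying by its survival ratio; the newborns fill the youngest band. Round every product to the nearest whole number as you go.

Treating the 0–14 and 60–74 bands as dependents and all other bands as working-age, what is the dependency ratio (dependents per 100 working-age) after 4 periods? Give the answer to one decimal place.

Numbering the bands 1..5 from youngest to oldest:
[period 1]
Births: 14600 × 0.07 = 1022
Band 2: 12400 × 0.966 = 11978
Band 3: 14600 × 0.952 = 13899
Band 4: 4400 × 0.943 = 4149
Band 5: 19000 × 0.949 = 18031
Population now: 0–14=1022, 15–29=11978, 30–44=13899, 45–59=4149, 60–74=18031
[period 2]
Births: 11978 × 0.07 = 838
Band 2: 1022 × 0.966 = 987
Band 3: 11978 × 0.952 = 11403
Band 4: 13899 × 0.943 = 13107
Band 5: 4149 × 0.949 = 3937
Population now: 0–14=838, 15–29=987, 30–44=11403, 45–59=13107, 60–74=3937
[period 3]
Births: 987 × 0.07 = 69
Band 2: 838 × 0.966 = 810
Band 3: 987 × 0.952 = 940
Band 4: 11403 × 0.943 = 10753
Band 5: 13107 × 0.949 = 12439
Population now: 0–14=69, 15–29=810, 30–44=940, 45–59=10753, 60–74=12439
[period 4]
Births: 810 × 0.07 = 57
Band 2: 69 × 0.966 = 67
Band 3: 810 × 0.952 = 771
Band 4: 940 × 0.943 = 886
Band 5: 10753 × 0.949 = 10205
Population now: 0–14=57, 15–29=67, 30–44=771, 45–59=886, 60–74=10205
Dependents (band 0–14 + band 60–74) = 57 + 10205 = 10262; working-age = 1724; ratio = 10262/1724 × 100 = 595.2

595.2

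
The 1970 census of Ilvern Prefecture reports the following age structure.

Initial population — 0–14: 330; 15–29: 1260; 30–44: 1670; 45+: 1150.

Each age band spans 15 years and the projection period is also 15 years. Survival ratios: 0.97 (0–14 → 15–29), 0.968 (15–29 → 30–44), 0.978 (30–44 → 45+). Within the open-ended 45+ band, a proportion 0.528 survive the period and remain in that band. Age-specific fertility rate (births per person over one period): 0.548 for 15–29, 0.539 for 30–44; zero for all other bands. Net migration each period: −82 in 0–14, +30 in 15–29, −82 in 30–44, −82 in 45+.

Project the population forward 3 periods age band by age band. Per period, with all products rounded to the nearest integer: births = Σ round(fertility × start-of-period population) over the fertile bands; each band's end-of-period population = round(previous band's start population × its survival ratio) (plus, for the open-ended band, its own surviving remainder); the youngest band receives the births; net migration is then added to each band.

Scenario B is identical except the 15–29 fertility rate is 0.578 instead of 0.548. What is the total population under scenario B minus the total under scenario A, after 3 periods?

Period 1:
Births: 1260 × 0.548 = 690  |  1670 × 0.539 = 900 → 1590
15–29: 330 × 0.97 = 320
30–44: 1260 × 0.968 = 1220
45+: 1670 × 0.978 + 1150 × 0.528 = 1633 + 607 = 2240
Net migration: 0–14 − 82 → 1508; 15–29 + 30 → 350; 30–44 − 82 → 1138; 45+ − 82 → 2158
→ [1508, 350, 1138, 2158]
Period 2:
Births: 350 × 0.548 = 192  |  1138 × 0.539 = 613 → 805
15–29: 1508 × 0.97 = 1463
30–44: 350 × 0.968 = 339
45+: 1138 × 0.978 + 2158 × 0.528 = 1113 + 1139 = 2252
Net migration: 0–14 − 82 → 723; 15–29 + 30 → 1493; 30–44 − 82 → 257; 45+ − 82 → 2170
→ [723, 1493, 257, 2170]
Period 3:
Births: 1493 × 0.548 = 818  |  257 × 0.539 = 139 → 957
15–29: 723 × 0.97 = 701
30–44: 1493 × 0.968 = 1445
45+: 257 × 0.978 + 2170 × 0.528 = 251 + 1146 = 1397
Net migration: 0–14 − 82 → 875; 15–29 + 30 → 731; 30–44 − 82 → 1363; 45+ − 82 → 1315
→ [875, 731, 1363, 1315]
Scenario A total after 3 periods: 4284
Scenario B projection —
Period 1:
Births: 1260 × 0.578 = 728  |  1670 × 0.539 = 900 → 1628
15–29: 330 × 0.97 = 320
30–44: 1260 × 0.968 = 1220
45+: 1670 × 0.978 + 1150 × 0.528 = 1633 + 607 = 2240
Net migration: 0–14 − 82 → 1546; 15–29 + 30 → 350; 30–44 − 82 → 1138; 45+ − 82 → 2158
→ [1546, 350, 1138, 2158]
Period 2:
Births: 350 × 0.578 = 202  |  1138 × 0.539 = 613 → 815
15–29: 1546 × 0.97 = 1500
30–44: 350 × 0.968 = 339
45+: 1138 × 0.978 + 2158 × 0.528 = 1113 + 1139 = 2252
Net migration: 0–14 − 82 → 733; 15–29 + 30 → 1530; 30–44 − 82 → 257; 45+ − 82 → 2170
→ [733, 1530, 257, 2170]
Period 3:
Births: 1530 × 0.578 = 884  |  257 × 0.539 = 139 → 1023
15–29: 733 × 0.97 = 711
30–44: 1530 × 0.968 = 1481
45+: 257 × 0.978 + 2170 × 0.528 = 251 + 1146 = 1397
Net migration: 0–14 − 82 → 941; 15–29 + 30 → 741; 30–44 − 82 → 1399; 45+ − 82 → 1315
→ [941, 741, 1399, 1315]
Scenario B total after 3 periods: 4396
Difference B − A = 4396 − 4284 = 112

112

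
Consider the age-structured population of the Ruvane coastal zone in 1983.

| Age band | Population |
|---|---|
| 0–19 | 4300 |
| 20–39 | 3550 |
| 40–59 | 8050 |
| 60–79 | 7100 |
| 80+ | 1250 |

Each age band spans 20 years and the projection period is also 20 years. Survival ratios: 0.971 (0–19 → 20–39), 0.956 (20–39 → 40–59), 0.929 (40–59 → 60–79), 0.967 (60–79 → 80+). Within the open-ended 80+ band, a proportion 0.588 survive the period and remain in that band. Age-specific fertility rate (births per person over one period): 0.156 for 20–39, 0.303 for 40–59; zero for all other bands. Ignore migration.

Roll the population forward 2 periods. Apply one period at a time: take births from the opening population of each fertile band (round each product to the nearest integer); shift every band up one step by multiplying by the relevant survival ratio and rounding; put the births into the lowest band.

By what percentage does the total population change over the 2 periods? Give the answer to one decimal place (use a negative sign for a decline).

-3.4

Numbering the bands 1..5 from youngest to oldest:
After projecting period 1:
Births: 3550 × 0.156 = 554  |  8050 × 0.303 = 2439 → 2993
Band 2: 4300 × 0.971 = 4175
Band 3: 3550 × 0.956 = 3394
Band 4: 8050 × 0.929 = 7478
Band 5: 7100 × 0.967 + 1250 × 0.588 = 6866 + 735 = 7601
→ [2993, 4175, 3394, 7478, 7601]
After projecting period 2:
Births: 4175 × 0.156 = 651  |  3394 × 0.303 = 1028 → 1679
Band 2: 2993 × 0.971 = 2906
Band 3: 4175 × 0.956 = 3991
Band 4: 3394 × 0.929 = 3153
Band 5: 7478 × 0.967 + 7601 × 0.588 = 7231 + 4469 = 11700
→ [1679, 2906, 3991, 3153, 11700]
Total: 24250 → 23429; change = -821; percentage change = -3.4%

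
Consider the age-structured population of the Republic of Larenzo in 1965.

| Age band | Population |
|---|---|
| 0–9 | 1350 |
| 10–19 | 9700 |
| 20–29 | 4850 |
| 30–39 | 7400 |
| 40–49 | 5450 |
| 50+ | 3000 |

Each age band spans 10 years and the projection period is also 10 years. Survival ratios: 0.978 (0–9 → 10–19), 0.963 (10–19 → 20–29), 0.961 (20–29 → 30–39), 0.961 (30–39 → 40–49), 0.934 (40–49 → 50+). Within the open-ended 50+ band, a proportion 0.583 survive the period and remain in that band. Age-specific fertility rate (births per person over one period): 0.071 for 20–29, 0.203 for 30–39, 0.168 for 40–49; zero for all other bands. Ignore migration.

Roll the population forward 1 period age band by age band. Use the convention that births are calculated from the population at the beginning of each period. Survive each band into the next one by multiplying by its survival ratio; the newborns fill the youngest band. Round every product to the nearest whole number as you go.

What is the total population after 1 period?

32034

[period 1]
Births: 4850 × 0.071 = 344, 7400 × 0.203 = 1502, 5450 × 0.168 = 916 → 2762
10–19: 1350 × 0.978 = 1320
20–29: 9700 × 0.963 = 9341
30–39: 4850 × 0.961 = 4661
40–49: 7400 × 0.961 = 7111
50+: 5450 × 0.934 + 3000 × 0.583 = 5090 + 1749 = 6839
→ [2762, 1320, 9341, 4661, 7111, 6839]
Total after period 1: 2762 + 1320 + 9341 + 4661 + 7111 + 6839 = 32034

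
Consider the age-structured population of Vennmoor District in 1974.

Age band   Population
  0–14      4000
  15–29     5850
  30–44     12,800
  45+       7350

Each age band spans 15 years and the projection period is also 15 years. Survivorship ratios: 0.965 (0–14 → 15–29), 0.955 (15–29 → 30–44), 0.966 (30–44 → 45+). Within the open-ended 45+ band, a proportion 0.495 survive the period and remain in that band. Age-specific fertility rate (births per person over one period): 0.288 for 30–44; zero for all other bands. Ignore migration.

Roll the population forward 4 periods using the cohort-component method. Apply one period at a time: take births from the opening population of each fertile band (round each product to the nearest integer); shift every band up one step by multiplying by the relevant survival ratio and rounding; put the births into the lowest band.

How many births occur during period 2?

1609

Call the groups 1 to 4, youngest first.
— Period 1 —
Births: 12800 * 0.288 = 3686
Group 2: 4000 * 0.965 = 3860
Group 3: 5850 * 0.955 = 5587
Group 4: 12800 * 0.966 + 7350 * 0.495 = 12365 + 3638 = 16003
Giving 3686 / 3860 / 5587 / 16003.
— Period 2 —
Births: 5587 * 0.288 = 1609
Group 2: 3686 * 0.965 = 3557
Group 3: 3860 * 0.955 = 3686
Group 4: 5587 * 0.966 + 16003 * 0.495 = 5397 + 7921 = 13318
Giving 1609 / 3557 / 3686 / 13318.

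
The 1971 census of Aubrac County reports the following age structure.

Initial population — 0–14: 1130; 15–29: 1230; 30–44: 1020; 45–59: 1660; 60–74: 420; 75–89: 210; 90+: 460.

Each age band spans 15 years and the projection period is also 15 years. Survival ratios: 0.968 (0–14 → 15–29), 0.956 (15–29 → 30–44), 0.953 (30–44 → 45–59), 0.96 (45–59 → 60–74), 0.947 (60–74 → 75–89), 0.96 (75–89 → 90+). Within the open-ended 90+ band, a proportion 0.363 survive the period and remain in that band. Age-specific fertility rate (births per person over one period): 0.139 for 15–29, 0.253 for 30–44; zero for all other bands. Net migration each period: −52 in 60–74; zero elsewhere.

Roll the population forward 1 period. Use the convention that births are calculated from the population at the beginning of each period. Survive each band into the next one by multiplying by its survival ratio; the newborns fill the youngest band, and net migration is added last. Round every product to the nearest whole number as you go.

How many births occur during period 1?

— Period 1 —
Births: 1230 × 0.139 = 171 ; 1020 × 0.253 = 258 — total 429
15–29: 1130 × 0.968 = 1094
30–44: 1230 × 0.956 = 1176
45–59: 1020 × 0.953 = 972
60–74: 1660 × 0.96 = 1594
75–89: 420 × 0.947 = 398
90+: 210 × 0.96 + 460 × 0.363 = 202 + 167 = 369
Net migration: 60–74 − 52 → 1542
Population now: 0–14=429, 15–29=1094, 30–44=1176, 45–59=972, 60–74=1542, 75–89=398, 90+=369

429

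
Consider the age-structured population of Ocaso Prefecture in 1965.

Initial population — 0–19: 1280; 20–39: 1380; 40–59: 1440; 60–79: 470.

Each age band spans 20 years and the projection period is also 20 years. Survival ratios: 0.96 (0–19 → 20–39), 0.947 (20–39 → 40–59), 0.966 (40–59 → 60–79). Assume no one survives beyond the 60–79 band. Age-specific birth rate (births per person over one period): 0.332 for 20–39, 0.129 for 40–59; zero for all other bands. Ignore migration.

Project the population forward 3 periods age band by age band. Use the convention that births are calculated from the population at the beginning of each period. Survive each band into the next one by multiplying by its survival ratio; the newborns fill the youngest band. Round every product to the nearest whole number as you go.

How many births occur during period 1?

644

Period 1.
Births: 1380 × 0.332 = 458, 1440 × 0.129 = 186 → total 644
20–39: 1280 × 0.96 = 1229
40–59: 1380 × 0.947 = 1307
60–79: 1440 × 0.966 = 1391
Giving 644 / 1229 / 1307 / 1391.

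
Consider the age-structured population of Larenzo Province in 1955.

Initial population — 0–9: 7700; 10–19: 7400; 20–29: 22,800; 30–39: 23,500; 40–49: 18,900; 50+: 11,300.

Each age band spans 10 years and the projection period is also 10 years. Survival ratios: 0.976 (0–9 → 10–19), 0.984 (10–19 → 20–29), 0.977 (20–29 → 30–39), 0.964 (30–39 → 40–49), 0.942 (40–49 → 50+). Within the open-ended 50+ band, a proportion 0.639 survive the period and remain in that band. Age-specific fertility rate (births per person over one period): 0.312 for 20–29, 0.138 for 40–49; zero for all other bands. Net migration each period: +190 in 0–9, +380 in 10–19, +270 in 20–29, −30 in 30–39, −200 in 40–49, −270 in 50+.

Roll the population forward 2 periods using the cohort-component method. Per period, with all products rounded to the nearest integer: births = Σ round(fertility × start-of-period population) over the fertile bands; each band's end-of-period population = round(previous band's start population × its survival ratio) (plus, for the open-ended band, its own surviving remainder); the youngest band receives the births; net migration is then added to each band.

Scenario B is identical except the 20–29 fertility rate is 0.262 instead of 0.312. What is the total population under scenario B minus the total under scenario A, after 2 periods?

Numbering the bands 1..6 from youngest to oldest:
Period 1:
Births: 22800 * 0.312 = 7114 ; 18900 * 0.138 = 2608 → total 9722
Band 2: 7700 * 0.976 = 7515
Band 3: 7400 * 0.984 = 7282
Band 4: 22800 * 0.977 = 22276
Band 5: 23500 * 0.964 = 22654
Band 6: 18900 * 0.942 + 11300 * 0.639 = 17804 + 7221 = 25025
Net migration: Band 1 + 190 → 9912; Band 2 + 380 → 7895; Band 3 + 270 → 7552; Band 4 − 30 → 22246; Band 5 − 200 → 22454; Band 6 − 270 → 24755
Giving 9912 / 7895 / 7552 / 22246 / 22454 / 24755.
Period 2:
Births: 7552 * 0.312 = 2356 ; 22454 * 0.138 = 3099 → total 5455
Band 2: 9912 * 0.976 = 9674
Band 3: 7895 * 0.984 = 7769
Band 4: 7552 * 0.977 = 7378
Band 5: 22246 * 0.964 = 21445
Band 6: 22454 * 0.942 + 24755 * 0.639 = 21152 + 15818 = 36970
Net migration: Band 1 + 190 → 5645; Band 2 + 380 → 10054; Band 3 + 270 → 8039; Band 4 − 30 → 7348; Band 5 − 200 → 21245; Band 6 − 270 → 36700
Giving 5645 / 10054 / 8039 / 7348 / 21245 / 36700.
Scenario A total after 2 periods: 89031
Scenario B projection —
Period 1:
Births: 22800 * 0.262 = 5974 ; 18900 * 0.138 = 2608 → total 8582
Band 2: 7700 * 0.976 = 7515
Band 3: 7400 * 0.984 = 7282
Band 4: 22800 * 0.977 = 22276
Band 5: 23500 * 0.964 = 22654
Band 6: 18900 * 0.942 + 11300 * 0.639 = 17804 + 7221 = 25025
Net migration: Band 1 + 190 → 8772; Band 2 + 380 → 7895; Band 3 + 270 → 7552; Band 4 − 30 → 22246; Band 5 − 200 → 22454; Band 6 − 270 → 24755
Giving 8772 / 7895 / 7552 / 22246 / 22454 / 24755.
Period 2:
Births: 7552 * 0.262 = 1979 ; 22454 * 0.138 = 3099 → total 5078
Band 2: 8772 * 0.976 = 8561
Band 3: 7895 * 0.984 = 7769
Band 4: 7552 * 0.977 = 7378
Band 5: 22246 * 0.964 = 21445
Band 6: 22454 * 0.942 + 24755 * 0.639 = 21152 + 15818 = 36970
Net migration: Band 1 + 190 → 5268; Band 2 + 380 → 8941; Band 3 + 270 → 8039; Band 4 − 30 → 7348; Band 5 − 200 → 21245; Band 6 − 270 → 36700
Giving 5268 / 8941 / 8039 / 7348 / 21245 / 36700.
Scenario B total after 2 periods: 87541
Difference B − A = 87541 − 89031 = -1490

-1490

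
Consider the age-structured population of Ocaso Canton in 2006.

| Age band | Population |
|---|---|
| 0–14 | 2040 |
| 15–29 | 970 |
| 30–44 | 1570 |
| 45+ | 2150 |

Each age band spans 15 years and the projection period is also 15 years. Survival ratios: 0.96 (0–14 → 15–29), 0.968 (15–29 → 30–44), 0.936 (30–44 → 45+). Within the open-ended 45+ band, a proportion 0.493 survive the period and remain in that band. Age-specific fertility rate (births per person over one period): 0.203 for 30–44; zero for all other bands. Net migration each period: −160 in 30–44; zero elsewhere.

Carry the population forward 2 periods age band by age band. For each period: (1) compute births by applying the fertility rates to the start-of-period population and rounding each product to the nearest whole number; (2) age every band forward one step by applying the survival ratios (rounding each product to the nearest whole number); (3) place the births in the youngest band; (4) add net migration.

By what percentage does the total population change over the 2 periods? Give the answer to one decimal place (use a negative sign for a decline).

-38.0

Call the groups 1 to 4, youngest first.
Period 1.
Births: 1570 * 0.203 = 319
Group 2: 2040 * 0.96 = 1958
Group 3: 970 * 0.968 = 939
Group 4: 1570 * 0.936 + 2150 * 0.493 = 1470 + 1060 = 2530
Net migration: Group 3 − 160 → 779
→ [319, 1958, 779, 2530]
Period 2.
Births: 779 * 0.203 = 158
Group 2: 319 * 0.96 = 306
Group 3: 1958 * 0.968 = 1895
Group 4: 779 * 0.936 + 2530 * 0.493 = 729 + 1247 = 1976
Net migration: Group 3 − 160 → 1735
→ [158, 306, 1735, 1976]
Total: 6730 → 4175; change = -2555; percentage change = -38.0%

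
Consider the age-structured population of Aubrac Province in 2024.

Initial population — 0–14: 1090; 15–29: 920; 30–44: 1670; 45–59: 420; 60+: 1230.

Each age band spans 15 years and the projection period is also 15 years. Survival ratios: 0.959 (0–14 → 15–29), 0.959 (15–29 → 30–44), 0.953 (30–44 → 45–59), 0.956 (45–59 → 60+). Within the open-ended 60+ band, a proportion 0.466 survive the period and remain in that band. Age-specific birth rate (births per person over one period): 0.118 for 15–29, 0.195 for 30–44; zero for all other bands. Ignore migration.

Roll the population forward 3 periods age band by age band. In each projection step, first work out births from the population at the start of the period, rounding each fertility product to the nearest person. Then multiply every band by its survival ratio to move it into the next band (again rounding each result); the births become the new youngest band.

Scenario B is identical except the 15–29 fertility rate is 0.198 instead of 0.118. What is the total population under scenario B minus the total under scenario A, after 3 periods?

194

Numbering the groups 1..5 from youngest to oldest:
After projecting period 1:
Births: 920 × 0.118 = 109  |  1670 × 0.195 = 326 → total 435
Group 2: 1090 × 0.959 = 1045
Group 3: 920 × 0.959 = 882
Group 4: 1670 × 0.953 = 1592
Group 5: 420 × 0.956 + 1230 × 0.466 = 402 + 573 = 975
End of period: [435, 1045, 882, 1592, 975]
After projecting period 2:
Births: 1045 × 0.118 = 123  |  882 × 0.195 = 172 → total 295
Group 2: 435 × 0.959 = 417
Group 3: 1045 × 0.959 = 1002
Group 4: 882 × 0.953 = 841
Group 5: 1592 × 0.956 + 975 × 0.466 = 1522 + 454 = 1976
End of period: [295, 417, 1002, 841, 1976]
After projecting period 3:
Births: 417 × 0.118 = 49  |  1002 × 0.195 = 195 → total 244
Group 2: 295 × 0.959 = 283
Group 3: 417 × 0.959 = 400
Group 4: 1002 × 0.953 = 955
Group 5: 841 × 0.956 + 1976 × 0.466 = 804 + 921 = 1725
End of period: [244, 283, 400, 955, 1725]
Scenario A total after 3 periods: 3607
Scenario B projection —
After projecting period 1:
Births: 920 × 0.198 = 182  |  1670 × 0.195 = 326 → total 508
Group 2: 1090 × 0.959 = 1045
Group 3: 920 × 0.959 = 882
Group 4: 1670 × 0.953 = 1592
Group 5: 420 × 0.956 + 1230 × 0.466 = 402 + 573 = 975
End of period: [508, 1045, 882, 1592, 975]
After projecting period 2:
Births: 1045 × 0.198 = 207  |  882 × 0.195 = 172 → total 379
Group 2: 508 × 0.959 = 487
Group 3: 1045 × 0.959 = 1002
Group 4: 882 × 0.953 = 841
Group 5: 1592 × 0.956 + 975 × 0.466 = 1522 + 454 = 1976
End of period: [379, 487, 1002, 841, 1976]
After projecting period 3:
Births: 487 × 0.198 = 96  |  1002 × 0.195 = 195 → total 291
Group 2: 379 × 0.959 = 363
Group 3: 487 × 0.959 = 467
Group 4: 1002 × 0.953 = 955
Group 5: 841 × 0.956 + 1976 × 0.466 = 804 + 921 = 1725
End of period: [291, 363, 467, 955, 1725]
Scenario B total after 3 periods: 3801
Difference B − A = 3801 − 3607 = 194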